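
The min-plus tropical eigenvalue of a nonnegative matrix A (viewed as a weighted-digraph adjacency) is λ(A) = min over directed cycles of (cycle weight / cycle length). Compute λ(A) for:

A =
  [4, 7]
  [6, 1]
λ(A) = 1

Enumerate directed cycles and compute their means (weight / length). Sample:
  cycle 0 → 0: weight = 4, length = 1, mean = 4/1 ≈ 4.000
  cycle 1 → 1: weight = 1, length = 1, mean = 1/1 ≈ 1.000
  cycle 0 → 1 → 0: weight = 13, length = 2, mean = 13/2 ≈ 6.500
  cycle 1 → 0 → 1: weight = 13, length = 2, mean = 13/2 ≈ 6.500
Minimum mean = 1.000, attained e.g. along the cycle 1 → 1 with weight 1 and length 1. So λ(A) = 1/1 = 1.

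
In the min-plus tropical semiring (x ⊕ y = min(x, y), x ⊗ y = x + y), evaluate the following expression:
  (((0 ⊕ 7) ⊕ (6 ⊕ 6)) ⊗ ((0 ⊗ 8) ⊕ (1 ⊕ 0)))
(((0 ⊕ 7) ⊕ (6 ⊕ 6)) ⊗ ((0 ⊗ 8) ⊕ (1 ⊕ 0))) = 0

Expand innermost to outermost. Recall ⊕ takes the minimum of its arguments and ⊗ takes their sum. Working out the expression (((0 ⊕ 7) ⊕ (6 ⊕ 6)) ⊗ ((0 ⊗ 8) ⊕ (1 ⊕ 0))) gives 0.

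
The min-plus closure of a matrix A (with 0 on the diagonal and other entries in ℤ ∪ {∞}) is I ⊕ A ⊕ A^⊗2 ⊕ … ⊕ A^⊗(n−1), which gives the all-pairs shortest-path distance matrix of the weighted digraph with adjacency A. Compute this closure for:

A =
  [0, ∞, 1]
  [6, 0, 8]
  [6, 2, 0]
Closure =
  [0, 3, 1]
  [6, 0, 7]
  [6, 2, 0]

This is the Floyd-Warshall all-pairs shortest-path computation. For each intermediate vertex k = 0, 1, …, 2, update dist[i][j] ← min(dist[i][j], dist[i][k] + dist[k][j]). The final matrix gives, for each (i, j), the minimum total weight of any directed path from i to j (possibly empty when i = j).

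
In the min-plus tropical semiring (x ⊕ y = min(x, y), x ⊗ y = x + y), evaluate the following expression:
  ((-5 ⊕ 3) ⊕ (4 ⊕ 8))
((-5 ⊕ 3) ⊕ (4 ⊕ 8)) = -5

Expand innermost to outermost. Recall ⊕ takes the minimum of its arguments and ⊗ takes their sum. Working out the expression ((-5 ⊕ 3) ⊕ (4 ⊕ 8)) gives -5.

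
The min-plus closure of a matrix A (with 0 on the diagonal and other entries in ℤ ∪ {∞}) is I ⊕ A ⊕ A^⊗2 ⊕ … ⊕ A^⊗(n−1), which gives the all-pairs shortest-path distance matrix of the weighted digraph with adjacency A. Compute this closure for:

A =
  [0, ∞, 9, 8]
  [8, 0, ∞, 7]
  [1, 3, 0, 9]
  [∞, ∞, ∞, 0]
Closure =
  [0, 12, 9, 8]
  [8, 0, 17, 7]
  [1, 3, 0, 9]
  [∞, ∞, ∞, 0]

This is the Floyd-Warshall all-pairs shortest-path computation. For each intermediate vertex k = 0, 1, …, 3, update dist[i][j] ← min(dist[i][j], dist[i][k] + dist[k][j]). The final matrix gives, for each (i, j), the minimum total weight of any directed path from i to j (possibly empty when i = j).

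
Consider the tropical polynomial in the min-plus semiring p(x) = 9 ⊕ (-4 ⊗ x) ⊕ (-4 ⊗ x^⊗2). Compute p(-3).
p(-3) = -10

A tropical monomial a ⊗ x^⊗i evaluates to a + i · x. Evaluating each term at x = -3:
  Term 0 contributes 9 + 0 · -3 = 9
  Term 1 contributes -4 + 1 · -3 = -7
  Term 2 contributes -4 + 2 · -3 = -10
p(-3) = ⊕ of these = min[9, -7, -10] = -10.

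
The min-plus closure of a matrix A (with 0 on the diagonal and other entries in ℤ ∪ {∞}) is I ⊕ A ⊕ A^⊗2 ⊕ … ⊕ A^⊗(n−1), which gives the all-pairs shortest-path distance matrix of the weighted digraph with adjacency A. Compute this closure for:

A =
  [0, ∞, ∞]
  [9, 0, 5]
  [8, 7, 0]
Closure =
  [0, ∞, ∞]
  [9, 0, 5]
  [8, 7, 0]

This is the Floyd-Warshall all-pairs shortest-path computation. For each intermediate vertex k = 0, 1, …, 2, update dist[i][j] ← min(dist[i][j], dist[i][k] + dist[k][j]). The final matrix gives, for each (i, j), the minimum total weight of any directed path from i to j (possibly empty when i = j).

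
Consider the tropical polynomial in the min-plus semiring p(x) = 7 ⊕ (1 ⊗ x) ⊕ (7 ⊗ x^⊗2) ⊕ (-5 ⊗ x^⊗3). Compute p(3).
p(3) = 4

A tropical monomial a ⊗ x^⊗i evaluates to a + i · x. Evaluating each term at x = 3:
  Term 0 contributes 7 + 0 · 3 = 7
  Term 1 contributes 1 + 1 · 3 = 4
  Term 2 contributes 7 + 2 · 3 = 13
  Term 3 contributes -5 + 3 · 3 = 4
p(3) = ⊕ of these = min[7, 4, 13, 4] = 4.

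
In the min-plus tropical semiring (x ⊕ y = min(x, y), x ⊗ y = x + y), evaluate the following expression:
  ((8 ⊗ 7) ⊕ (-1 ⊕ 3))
((8 ⊗ 7) ⊕ (-1 ⊕ 3)) = -1

Expand innermost to outermost. Recall ⊕ takes the minimum of its arguments and ⊗ takes their sum. Working out the expression ((8 ⊗ 7) ⊕ (-1 ⊕ 3)) gives -1.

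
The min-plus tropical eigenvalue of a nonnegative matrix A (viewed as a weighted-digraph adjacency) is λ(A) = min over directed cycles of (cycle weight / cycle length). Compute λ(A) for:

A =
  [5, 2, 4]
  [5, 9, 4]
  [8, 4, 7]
λ(A) = 7/2

Enumerate directed cycles and compute their means (weight / length). Sample:
  cycle 0 → 0: weight = 5, length = 1, mean = 5/1 ≈ 5.000
  cycle 1 → 1: weight = 9, length = 1, mean = 9/1 ≈ 9.000
  cycle 2 → 2: weight = 7, length = 1, mean = 7/1 ≈ 7.000
  cycle 0 → 1 → 0: weight = 7, length = 2, mean = 7/2 ≈ 3.500
  cycle 0 → 2 → 0: weight = 12, length = 2, mean = 12/2 ≈ 6.000
  cycle 1 → 0 → 1: weight = 7, length = 2, mean = 7/2 ≈ 3.500
Minimum mean = 3.500, attained e.g. along the cycle 0 → 1 → 0 with weight 7 and length 2. So λ(A) = 7/2 = 7/2.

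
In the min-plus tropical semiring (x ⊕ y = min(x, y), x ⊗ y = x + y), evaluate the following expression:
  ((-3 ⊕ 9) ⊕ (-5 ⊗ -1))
((-3 ⊕ 9) ⊕ (-5 ⊗ -1)) = -6

Expand innermost to outermost. Recall ⊕ takes the minimum of its arguments and ⊗ takes their sum. Working out the expression ((-3 ⊕ 9) ⊕ (-5 ⊗ -1)) gives -6.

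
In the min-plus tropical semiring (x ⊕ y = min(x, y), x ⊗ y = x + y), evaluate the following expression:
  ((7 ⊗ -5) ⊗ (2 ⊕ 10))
((7 ⊗ -5) ⊗ (2 ⊕ 10)) = 4

Expand innermost to outermost. Recall ⊕ takes the minimum of its arguments and ⊗ takes their sum. Working out the expression ((7 ⊗ -5) ⊗ (2 ⊕ 10)) gives 4.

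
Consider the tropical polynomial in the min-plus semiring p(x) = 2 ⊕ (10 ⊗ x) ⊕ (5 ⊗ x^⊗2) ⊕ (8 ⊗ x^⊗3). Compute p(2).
p(2) = 2

A tropical monomial a ⊗ x^⊗i evaluates to a + i · x. Evaluating each term at x = 2:
  Term 0 contributes 2 + 0 · 2 = 2
  Term 1 contributes 10 + 1 · 2 = 12
  Term 2 contributes 5 + 2 · 2 = 9
  Term 3 contributes 8 + 3 · 2 = 14
p(2) = ⊕ of these = min[2, 12, 9, 14] = 2.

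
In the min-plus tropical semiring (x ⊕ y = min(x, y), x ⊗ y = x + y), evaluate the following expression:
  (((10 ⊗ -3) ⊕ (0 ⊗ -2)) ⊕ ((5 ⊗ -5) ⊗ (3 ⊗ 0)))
(((10 ⊗ -3) ⊕ (0 ⊗ -2)) ⊕ ((5 ⊗ -5) ⊗ (3 ⊗ 0))) = -2

Expand innermost to outermost. Recall ⊕ takes the minimum of its arguments and ⊗ takes their sum. Working out the expression (((10 ⊗ -3) ⊕ (0 ⊗ -2)) ⊕ ((5 ⊗ -5) ⊗ (3 ⊗ 0))) gives -2.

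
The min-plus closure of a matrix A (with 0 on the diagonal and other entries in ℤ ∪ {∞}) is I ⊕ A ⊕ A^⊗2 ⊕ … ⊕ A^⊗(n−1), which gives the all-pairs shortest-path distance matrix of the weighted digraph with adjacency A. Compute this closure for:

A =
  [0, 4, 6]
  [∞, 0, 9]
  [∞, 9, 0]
Closure =
  [0, 4, 6]
  [∞, 0, 9]
  [∞, 9, 0]

This is the Floyd-Warshall all-pairs shortest-path computation. For each intermediate vertex k = 0, 1, …, 2, update dist[i][j] ← min(dist[i][j], dist[i][k] + dist[k][j]). The final matrix gives, for each (i, j), the minimum total weight of any directed path from i to j (possibly empty when i = j).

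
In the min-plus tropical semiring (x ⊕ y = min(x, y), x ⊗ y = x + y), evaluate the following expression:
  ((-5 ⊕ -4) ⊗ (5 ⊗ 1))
((-5 ⊕ -4) ⊗ (5 ⊗ 1)) = 1

Expand innermost to outermost. Recall ⊕ takes the minimum of its arguments and ⊗ takes their sum. Working out the expression ((-5 ⊕ -4) ⊗ (5 ⊗ 1)) gives 1.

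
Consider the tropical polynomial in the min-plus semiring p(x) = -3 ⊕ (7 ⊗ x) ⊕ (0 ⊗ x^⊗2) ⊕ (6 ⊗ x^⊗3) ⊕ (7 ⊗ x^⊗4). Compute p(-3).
p(-3) = -6

A tropical monomial a ⊗ x^⊗i evaluates to a + i · x. Evaluating each term at x = -3:
  Term 0 contributes -3 + 0 · -3 = -3
  Term 1 contributes 7 + 1 · -3 = 4
  Term 2 contributes 0 + 2 · -3 = -6
  Term 3 contributes 6 + 3 · -3 = -3
  Term 4 contributes 7 + 4 · -3 = -5
p(-3) = ⊕ of these = min[-3, 4, -6, -3, -5] = -6.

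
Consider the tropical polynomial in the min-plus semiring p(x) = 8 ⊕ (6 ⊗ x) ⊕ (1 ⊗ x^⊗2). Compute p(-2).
p(-2) = -3

A tropical monomial a ⊗ x^⊗i evaluates to a + i · x. Evaluating each term at x = -2:
  Term 0 contributes 8 + 0 · -2 = 8
  Term 1 contributes 6 + 1 · -2 = 4
  Term 2 contributes 1 + 2 · -2 = -3
p(-2) = ⊕ of these = min[8, 4, -3] = -3.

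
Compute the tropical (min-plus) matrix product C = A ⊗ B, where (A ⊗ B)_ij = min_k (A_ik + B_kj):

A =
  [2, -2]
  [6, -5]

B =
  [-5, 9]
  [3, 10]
A ⊗ B =
  [-3, 8]
  [-2, 5]

Apply the min-plus product entry-by-entry:
  C[0][0] = min over k of (A[0][0] + B[0][0] = 2 + -5 = -3, A[0][1] + B[1][0] = -2 + 3 = 1) = -3 (attained at k = 0)
  C[0][1] = min over k of (A[0][0] + B[0][1] = 2 + 9 = 11, A[0][1] + B[1][1] = -2 + 10 = 8) = 8 (attained at k = 1)
  C[1][0] = min over k of (A[1][0] + B[0][0] = 6 + -5 = 1, A[1][1] + B[1][0] = -5 + 3 = -2) = -2 (attained at k = 1)
  C[1][1] = min over k of (A[1][0] + B[0][1] = 6 + 9 = 15, A[1][1] + B[1][1] = -5 + 10 = 5) = 5 (attained at k = 1)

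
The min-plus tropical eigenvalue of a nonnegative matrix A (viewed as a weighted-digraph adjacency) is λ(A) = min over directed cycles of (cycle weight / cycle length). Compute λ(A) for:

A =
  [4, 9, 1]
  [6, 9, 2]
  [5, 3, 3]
λ(A) = 5/2

Enumerate directed cycles and compute their means (weight / length). Sample:
  cycle 0 → 0: weight = 4, length = 1, mean = 4/1 ≈ 4.000
  cycle 1 → 1: weight = 9, length = 1, mean = 9/1 ≈ 9.000
  cycle 2 → 2: weight = 3, length = 1, mean = 3/1 ≈ 3.000
  cycle 0 → 1 → 0: weight = 15, length = 2, mean = 15/2 ≈ 7.500
  cycle 0 → 2 → 0: weight = 6, length = 2, mean = 6/2 ≈ 3.000
  cycle 1 → 0 → 1: weight = 15, length = 2, mean = 15/2 ≈ 7.500
Minimum mean = 2.500, attained e.g. along the cycle 1 → 2 → 1 with weight 5 and length 2. So λ(A) = 5/2 = 5/2.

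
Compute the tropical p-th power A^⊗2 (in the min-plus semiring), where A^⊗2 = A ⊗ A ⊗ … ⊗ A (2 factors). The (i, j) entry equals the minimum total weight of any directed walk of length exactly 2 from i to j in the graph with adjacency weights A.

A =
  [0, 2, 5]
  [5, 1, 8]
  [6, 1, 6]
A^⊗2 =
  [0, 2, 5]
  [5, 2, 9]
  [6, 2, 9]

Each entry (A^⊗2)_ij equals the minimum over all length-2 walks i = v_0 → v_1 → … → v_2 = j of Σ_t A[v_t][v_{t+1}]. For example, for (i, j) = (0, 2) we minimise over 3 possible intermediate vertex sequences; the minimum is 5, attained along the walk 0 → 0 → 2.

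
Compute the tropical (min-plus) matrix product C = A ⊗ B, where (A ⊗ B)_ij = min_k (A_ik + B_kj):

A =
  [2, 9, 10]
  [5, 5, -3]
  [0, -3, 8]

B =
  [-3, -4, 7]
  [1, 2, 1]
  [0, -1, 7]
A ⊗ B =
  [-1, -2, 9]
  [-3, -4, 4]
  [-3, -4, -2]

Apply the min-plus product entry-by-entry:
  C[0][0] = min over k of (A[0][0] + B[0][0] = 2 + -3 = -1, A[0][1] + B[1][0] = 9 + 1 = 10, A[0][2] + B[2][0] = 10 + 0 = 10) = -1 (attained at k = 0)
  C[0][1] = min over k of (A[0][0] + B[0][1] = 2 + -4 = -2, A[0][1] + B[1][1] = 9 + 2 = 11, A[0][2] + B[2][1] = 10 + -1 = 9) = -2 (attained at k = 0)
  C[0][2] = min over k of (A[0][0] + B[0][2] = 2 + 7 = 9, A[0][1] + B[1][2] = 9 + 1 = 10, A[0][2] + B[2][2] = 10 + 7 = 17) = 9 (attained at k = 0)
  C[1][0] = min over k of (A[1][0] + B[0][0] = 5 + -3 = 2, A[1][1] + B[1][0] = 5 + 1 = 6, A[1][2] + B[2][0] = -3 + 0 = -3) = -3 (attained at k = 2)
  C[1][1] = min over k of (A[1][0] + B[0][1] = 5 + -4 = 1, A[1][1] + B[1][1] = 5 + 2 = 7, A[1][2] + B[2][1] = -3 + -1 = -4) = -4 (attained at k = 2)
  C[1][2] = min over k of (A[1][0] + B[0][2] = 5 + 7 = 12, A[1][1] + B[1][2] = 5 + 1 = 6, A[1][2] + B[2][2] = -3 + 7 = 4) = 4 (attained at k = 2)
  C[2][0] = min over k of (A[2][0] + B[0][0] = 0 + -3 = -3, A[2][1] + B[1][0] = -3 + 1 = -2, A[2][2] + B[2][0] = 8 + 0 = 8) = -3 (attained at k = 0)
  C[2][1] = min over k of (A[2][0] + B[0][1] = 0 + -4 = -4, A[2][1] + B[1][1] = -3 + 2 = -1, A[2][2] + B[2][1] = 8 + -1 = 7) = -4 (attained at k = 0)
  C[2][2] = min over k of (A[2][0] + B[0][2] = 0 + 7 = 7, A[2][1] + B[1][2] = -3 + 1 = -2, A[2][2] + B[2][2] = 8 + 7 = 15) = -2 (attained at k = 1)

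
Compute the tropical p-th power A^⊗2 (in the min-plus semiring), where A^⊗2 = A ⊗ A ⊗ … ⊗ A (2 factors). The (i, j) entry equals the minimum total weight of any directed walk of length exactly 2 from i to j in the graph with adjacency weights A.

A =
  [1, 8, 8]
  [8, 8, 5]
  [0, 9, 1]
A^⊗2 =
  [2, 9, 9]
  [5, 14, 6]
  [1, 8, 2]

Each entry (A^⊗2)_ij equals the minimum over all length-2 walks i = v_0 → v_1 → … → v_2 = j of Σ_t A[v_t][v_{t+1}]. For example, for (i, j) = (0, 2) we minimise over 3 possible intermediate vertex sequences; the minimum is 9, attained along the walk 0 → 0 → 2.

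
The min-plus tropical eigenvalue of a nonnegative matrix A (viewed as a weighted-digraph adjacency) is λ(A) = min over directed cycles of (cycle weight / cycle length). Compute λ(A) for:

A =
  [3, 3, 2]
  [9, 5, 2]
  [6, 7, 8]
λ(A) = 3

Enumerate directed cycles and compute their means (weight / length). Sample:
  cycle 0 → 0: weight = 3, length = 1, mean = 3/1 ≈ 3.000
  cycle 1 → 1: weight = 5, length = 1, mean = 5/1 ≈ 5.000
  cycle 2 → 2: weight = 8, length = 1, mean = 8/1 ≈ 8.000
  cycle 0 → 1 → 0: weight = 12, length = 2, mean = 12/2 ≈ 6.000
  cycle 0 → 2 → 0: weight = 8, length = 2, mean = 8/2 ≈ 4.000
  cycle 1 → 0 → 1: weight = 12, length = 2, mean = 12/2 ≈ 6.000
Minimum mean = 3.000, attained e.g. along the cycle 0 → 0 with weight 3 and length 1. So λ(A) = 3/1 = 3.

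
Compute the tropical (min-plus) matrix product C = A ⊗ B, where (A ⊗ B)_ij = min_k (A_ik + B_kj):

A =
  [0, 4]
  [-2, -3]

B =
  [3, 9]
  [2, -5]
A ⊗ B =
  [3, -1]
  [-1, -8]

Apply the min-plus product entry-by-entry:
  C[0][0] = min over k of (A[0][0] + B[0][0] = 0 + 3 = 3, A[0][1] + B[1][0] = 4 + 2 = 6) = 3 (attained at k = 0)
  C[0][1] = min over k of (A[0][0] + B[0][1] = 0 + 9 = 9, A[0][1] + B[1][1] = 4 + -5 = -1) = -1 (attained at k = 1)
  C[1][0] = min over k of (A[1][0] + B[0][0] = -2 + 3 = 1, A[1][1] + B[1][0] = -3 + 2 = -1) = -1 (attained at k = 1)
  C[1][1] = min over k of (A[1][0] + B[0][1] = -2 + 9 = 7, A[1][1] + B[1][1] = -3 + -5 = -8) = -8 (attained at k = 1)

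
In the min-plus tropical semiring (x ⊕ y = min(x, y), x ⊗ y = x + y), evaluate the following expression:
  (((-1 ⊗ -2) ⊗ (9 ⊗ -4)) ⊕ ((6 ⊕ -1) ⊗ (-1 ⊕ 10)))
(((-1 ⊗ -2) ⊗ (9 ⊗ -4)) ⊕ ((6 ⊕ -1) ⊗ (-1 ⊕ 10))) = -2

Expand innermost to outermost. Recall ⊕ takes the minimum of its arguments and ⊗ takes their sum. Working out the expression (((-1 ⊗ -2) ⊗ (9 ⊗ -4)) ⊕ ((6 ⊕ -1) ⊗ (-1 ⊕ 10))) gives -2.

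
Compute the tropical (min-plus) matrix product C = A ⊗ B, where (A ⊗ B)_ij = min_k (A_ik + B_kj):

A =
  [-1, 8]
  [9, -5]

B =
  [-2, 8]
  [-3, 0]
A ⊗ B =
  [-3, 7]
  [-8, -5]

Apply the min-plus product entry-by-entry:
  C[0][0] = min over k of (A[0][0] + B[0][0] = -1 + -2 = -3, A[0][1] + B[1][0] = 8 + -3 = 5) = -3 (attained at k = 0)
  C[0][1] = min over k of (A[0][0] + B[0][1] = -1 + 8 = 7, A[0][1] + B[1][1] = 8 + 0 = 8) = 7 (attained at k = 0)
  C[1][0] = min over k of (A[1][0] + B[0][0] = 9 + -2 = 7, A[1][1] + B[1][0] = -5 + -3 = -8) = -8 (attained at k = 1)
  C[1][1] = min over k of (A[1][0] + B[0][1] = 9 + 8 = 17, A[1][1] + B[1][1] = -5 + 0 = -5) = -5 (attained at k = 1)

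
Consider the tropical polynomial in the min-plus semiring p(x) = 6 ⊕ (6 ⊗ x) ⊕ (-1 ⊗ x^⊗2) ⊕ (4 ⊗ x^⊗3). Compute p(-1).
p(-1) = -3

A tropical monomial a ⊗ x^⊗i evaluates to a + i · x. Evaluating each term at x = -1:
  Term 0 contributes 6 + 0 · -1 = 6
  Term 1 contributes 6 + 1 · -1 = 5
  Term 2 contributes -1 + 2 · -1 = -3
  Term 3 contributes 4 + 3 · -1 = 1
p(-1) = ⊕ of these = min[6, 5, -3, 1] = -3.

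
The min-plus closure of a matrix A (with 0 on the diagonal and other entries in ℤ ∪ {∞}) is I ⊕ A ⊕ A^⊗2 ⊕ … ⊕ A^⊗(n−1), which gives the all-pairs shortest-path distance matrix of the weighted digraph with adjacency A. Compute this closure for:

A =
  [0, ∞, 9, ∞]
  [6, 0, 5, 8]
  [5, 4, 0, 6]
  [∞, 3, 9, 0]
Closure =
  [0, 13, 9, 15]
  [6, 0, 5, 8]
  [5, 4, 0, 6]
  [9, 3, 8, 0]

This is the Floyd-Warshall all-pairs shortest-path computation. For each intermediate vertex k = 0, 1, …, 3, update dist[i][j] ← min(dist[i][j], dist[i][k] + dist[k][j]). The final matrix gives, for each (i, j), the minimum total weight of any directed path from i to j (possibly empty when i = j).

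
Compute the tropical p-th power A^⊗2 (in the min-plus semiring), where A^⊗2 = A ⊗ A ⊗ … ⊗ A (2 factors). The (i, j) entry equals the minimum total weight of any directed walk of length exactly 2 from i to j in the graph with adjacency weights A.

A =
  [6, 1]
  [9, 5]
A^⊗2 =
  [10, 6]
  [14, 10]

Each entry (A^⊗2)_ij equals the minimum over all length-2 walks i = v_0 → v_1 → … → v_2 = j of Σ_t A[v_t][v_{t+1}]. For example, for (i, j) = (0, 1) we minimise over 2 possible intermediate vertex sequences; the minimum is 6, attained along the walk 0 → 1 → 1.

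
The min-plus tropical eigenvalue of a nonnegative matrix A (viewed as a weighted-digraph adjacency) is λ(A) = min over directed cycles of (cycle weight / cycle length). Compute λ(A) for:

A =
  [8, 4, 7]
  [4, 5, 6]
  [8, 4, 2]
λ(A) = 2

Enumerate directed cycles and compute their means (weight / length). Sample:
  cycle 0 → 0: weight = 8, length = 1, mean = 8/1 ≈ 8.000
  cycle 1 → 1: weight = 5, length = 1, mean = 5/1 ≈ 5.000
  cycle 2 → 2: weight = 2, length = 1, mean = 2/1 ≈ 2.000
  cycle 0 → 1 → 0: weight = 8, length = 2, mean = 8/2 ≈ 4.000
  cycle 0 → 2 → 0: weight = 15, length = 2, mean = 15/2 ≈ 7.500
  cycle 1 → 0 → 1: weight = 8, length = 2, mean = 8/2 ≈ 4.000
Minimum mean = 2.000, attained e.g. along the cycle 2 → 2 with weight 2 and length 1. So λ(A) = 2/1 = 2.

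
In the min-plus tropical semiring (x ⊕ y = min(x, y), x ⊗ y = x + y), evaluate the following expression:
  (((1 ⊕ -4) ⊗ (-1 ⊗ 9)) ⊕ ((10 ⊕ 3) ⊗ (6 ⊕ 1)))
(((1 ⊕ -4) ⊗ (-1 ⊗ 9)) ⊕ ((10 ⊕ 3) ⊗ (6 ⊕ 1))) = 4

Expand innermost to outermost. Recall ⊕ takes the minimum of its arguments and ⊗ takes their sum. Working out the expression (((1 ⊕ -4) ⊗ (-1 ⊗ 9)) ⊕ ((10 ⊕ 3) ⊗ (6 ⊕ 1))) gives 4.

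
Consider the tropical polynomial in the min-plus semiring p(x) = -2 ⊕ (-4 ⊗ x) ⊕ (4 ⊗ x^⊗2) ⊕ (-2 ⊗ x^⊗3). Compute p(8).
p(8) = -2

A tropical monomial a ⊗ x^⊗i evaluates to a + i · x. Evaluating each term at x = 8:
  Term 0 contributes -2 + 0 · 8 = -2
  Term 1 contributes -4 + 1 · 8 = 4
  Term 2 contributes 4 + 2 · 8 = 20
  Term 3 contributes -2 + 3 · 8 = 22
p(8) = ⊕ of these = min[-2, 4, 20, 22] = -2.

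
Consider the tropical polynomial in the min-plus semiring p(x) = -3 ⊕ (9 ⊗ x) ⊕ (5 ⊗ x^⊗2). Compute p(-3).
p(-3) = -3

A tropical monomial a ⊗ x^⊗i evaluates to a + i · x. Evaluating each term at x = -3:
  Term 0 contributes -3 + 0 · -3 = -3
  Term 1 contributes 9 + 1 · -3 = 6
  Term 2 contributes 5 + 2 · -3 = -1
p(-3) = ⊕ of these = min[-3, 6, -1] = -3.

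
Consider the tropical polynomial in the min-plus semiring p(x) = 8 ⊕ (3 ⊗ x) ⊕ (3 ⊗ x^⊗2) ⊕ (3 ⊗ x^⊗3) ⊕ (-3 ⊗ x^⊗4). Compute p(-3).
p(-3) = -15

A tropical monomial a ⊗ x^⊗i evaluates to a + i · x. Evaluating each term at x = -3:
  Term 0 contributes 8 + 0 · -3 = 8
  Term 1 contributes 3 + 1 · -3 = 0
  Term 2 contributes 3 + 2 · -3 = -3
  Term 3 contributes 3 + 3 · -3 = -6
  Term 4 contributes -3 + 4 · -3 = -15
p(-3) = ⊕ of these = min[8, 0, -3, -6, -15] = -15.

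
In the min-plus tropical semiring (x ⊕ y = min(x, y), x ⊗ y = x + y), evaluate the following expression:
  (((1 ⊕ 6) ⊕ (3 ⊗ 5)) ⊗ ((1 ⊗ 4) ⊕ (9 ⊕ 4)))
(((1 ⊕ 6) ⊕ (3 ⊗ 5)) ⊗ ((1 ⊗ 4) ⊕ (9 ⊕ 4))) = 5

Expand innermost to outermost. Recall ⊕ takes the minimum of its arguments and ⊗ takes their sum. Working out the expression (((1 ⊕ 6) ⊕ (3 ⊗ 5)) ⊗ ((1 ⊗ 4) ⊕ (9 ⊕ 4))) gives 5.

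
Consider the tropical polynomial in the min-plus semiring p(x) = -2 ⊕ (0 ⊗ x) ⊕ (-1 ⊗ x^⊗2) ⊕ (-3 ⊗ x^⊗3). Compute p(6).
p(6) = -2

A tropical monomial a ⊗ x^⊗i evaluates to a + i · x. Evaluating each term at x = 6:
  Term 0 contributes -2 + 0 · 6 = -2
  Term 1 contributes 0 + 1 · 6 = 6
  Term 2 contributes -1 + 2 · 6 = 11
  Term 3 contributes -3 + 3 · 6 = 15
p(6) = ⊕ of these = min[-2, 6, 11, 15] = -2.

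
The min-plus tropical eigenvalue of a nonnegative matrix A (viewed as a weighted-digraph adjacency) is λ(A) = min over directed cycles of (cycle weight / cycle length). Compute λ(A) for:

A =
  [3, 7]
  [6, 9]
λ(A) = 3

Enumerate directed cycles and compute their means (weight / length). Sample:
  cycle 0 → 0: weight = 3, length = 1, mean = 3/1 ≈ 3.000
  cycle 1 → 1: weight = 9, length = 1, mean = 9/1 ≈ 9.000
  cycle 0 → 1 → 0: weight = 13, length = 2, mean = 13/2 ≈ 6.500
  cycle 1 → 0 → 1: weight = 13, length = 2, mean = 13/2 ≈ 6.500
Minimum mean = 3.000, attained e.g. along the cycle 0 → 0 with weight 3 and length 1. So λ(A) = 3/1 = 3.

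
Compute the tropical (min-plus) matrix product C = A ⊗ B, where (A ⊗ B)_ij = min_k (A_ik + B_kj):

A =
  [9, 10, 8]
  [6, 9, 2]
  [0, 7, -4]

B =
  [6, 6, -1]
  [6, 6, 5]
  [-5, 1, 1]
A ⊗ B =
  [3, 9, 8]
  [-3, 3, 3]
  [-9, -3, -3]

Apply the min-plus product entry-by-entry:
  C[0][0] = min over k of (A[0][0] + B[0][0] = 9 + 6 = 15, A[0][1] + B[1][0] = 10 + 6 = 16, A[0][2] + B[2][0] = 8 + -5 = 3) = 3 (attained at k = 2)
  C[0][1] = min over k of (A[0][0] + B[0][1] = 9 + 6 = 15, A[0][1] + B[1][1] = 10 + 6 = 16, A[0][2] + B[2][1] = 8 + 1 = 9) = 9 (attained at k = 2)
  C[0][2] = min over k of (A[0][0] + B[0][2] = 9 + -1 = 8, A[0][1] + B[1][2] = 10 + 5 = 15, A[0][2] + B[2][2] = 8 + 1 = 9) = 8 (attained at k = 0)
  C[1][0] = min over k of (A[1][0] + B[0][0] = 6 + 6 = 12, A[1][1] + B[1][0] = 9 + 6 = 15, A[1][2] + B[2][0] = 2 + -5 = -3) = -3 (attained at k = 2)
  C[1][1] = min over k of (A[1][0] + B[0][1] = 6 + 6 = 12, A[1][1] + B[1][1] = 9 + 6 = 15, A[1][2] + B[2][1] = 2 + 1 = 3) = 3 (attained at k = 2)
  C[1][2] = min over k of (A[1][0] + B[0][2] = 6 + -1 = 5, A[1][1] + B[1][2] = 9 + 5 = 14, A[1][2] + B[2][2] = 2 + 1 = 3) = 3 (attained at k = 2)
  C[2][0] = min over k of (A[2][0] + B[0][0] = 0 + 6 = 6, A[2][1] + B[1][0] = 7 + 6 = 13, A[2][2] + B[2][0] = -4 + -5 = -9) = -9 (attained at k = 2)
  C[2][1] = min over k of (A[2][0] + B[0][1] = 0 + 6 = 6, A[2][1] + B[1][1] = 7 + 6 = 13, A[2][2] + B[2][1] = -4 + 1 = -3) = -3 (attained at k = 2)
  C[2][2] = min over k of (A[2][0] + B[0][2] = 0 + -1 = -1, A[2][1] + B[1][2] = 7 + 5 = 12, A[2][2] + B[2][2] = -4 + 1 = -3) = -3 (attained at k = 2)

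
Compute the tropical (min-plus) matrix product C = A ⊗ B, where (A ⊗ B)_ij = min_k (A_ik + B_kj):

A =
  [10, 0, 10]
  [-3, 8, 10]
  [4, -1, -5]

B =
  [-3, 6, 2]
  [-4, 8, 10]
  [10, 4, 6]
A ⊗ B =
  [-4, 8, 10]
  [-6, 3, -1]
  [-5, -1, 1]

Apply the min-plus product entry-by-entry:
  C[0][0] = min over k of (A[0][0] + B[0][0] = 10 + -3 = 7, A[0][1] + B[1][0] = 0 + -4 = -4, A[0][2] + B[2][0] = 10 + 10 = 20) = -4 (attained at k = 1)
  C[0][1] = min over k of (A[0][0] + B[0][1] = 10 + 6 = 16, A[0][1] + B[1][1] = 0 + 8 = 8, A[0][2] + B[2][1] = 10 + 4 = 14) = 8 (attained at k = 1)
  C[0][2] = min over k of (A[0][0] + B[0][2] = 10 + 2 = 12, A[0][1] + B[1][2] = 0 + 10 = 10, A[0][2] + B[2][2] = 10 + 6 = 16) = 10 (attained at k = 1)
  C[1][0] = min over k of (A[1][0] + B[0][0] = -3 + -3 = -6, A[1][1] + B[1][0] = 8 + -4 = 4, A[1][2] + B[2][0] = 10 + 10 = 20) = -6 (attained at k = 0)
  C[1][1] = min over k of (A[1][0] + B[0][1] = -3 + 6 = 3, A[1][1] + B[1][1] = 8 + 8 = 16, A[1][2] + B[2][1] = 10 + 4 = 14) = 3 (attained at k = 0)
  C[1][2] = min over k of (A[1][0] + B[0][2] = -3 + 2 = -1, A[1][1] + B[1][2] = 8 + 10 = 18, A[1][2] + B[2][2] = 10 + 6 = 16) = -1 (attained at k = 0)
  C[2][0] = min over k of (A[2][0] + B[0][0] = 4 + -3 = 1, A[2][1] + B[1][0] = -1 + -4 = -5, A[2][2] + B[2][0] = -5 + 10 = 5) = -5 (attained at k = 1)
  C[2][1] = min over k of (A[2][0] + B[0][1] = 4 + 6 = 10, A[2][1] + B[1][1] = -1 + 8 = 7, A[2][2] + B[2][1] = -5 + 4 = -1) = -1 (attained at k = 2)
  C[2][2] = min over k of (A[2][0] + B[0][2] = 4 + 2 = 6, A[2][1] + B[1][2] = -1 + 10 = 9, A[2][2] + B[2][2] = -5 + 6 = 1) = 1 (attained at k = 2)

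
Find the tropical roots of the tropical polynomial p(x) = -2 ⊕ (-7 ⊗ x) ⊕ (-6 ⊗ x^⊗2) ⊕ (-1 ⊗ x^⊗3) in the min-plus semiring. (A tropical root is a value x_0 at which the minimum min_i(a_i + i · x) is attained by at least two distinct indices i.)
Roots: {-5, -1, 5}

Each tropical root is a break point of the lower envelope of the lines y = a_i + i · x (there are 4 lines, with slopes 0, 1, ..., 3). Only the lines that attain the minimum somewhere contribute to roots; other lines are dominated. Here the surviving (envelope) indices are i = 3, i = 2, i = 1, i = 0.
Intersections between consecutive envelope lines give the roots: for adjacent envelope indices i < j the intersection is x = (a_i − a_j) / (j − i). Reading off the sorted break points: {-5, -1, 5}.
Verification: at each break x_0, at least two indices attain the minimum of min_i(a_i + i · x_0).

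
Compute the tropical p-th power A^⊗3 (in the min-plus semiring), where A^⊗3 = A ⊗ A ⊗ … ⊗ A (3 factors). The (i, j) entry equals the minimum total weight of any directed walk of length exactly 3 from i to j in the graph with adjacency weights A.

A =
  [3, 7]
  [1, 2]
A^⊗3 =
  [9, 11]
  [5, 6]

Each entry (A^⊗3)_ij equals the minimum over all length-3 walks i = v_0 → v_1 → … → v_3 = j of Σ_t A[v_t][v_{t+1}]. For example, for (i, j) = (0, 1) we minimise over 4 possible intermediate vertex sequences; the minimum is 11, attained along the walk 0 → 1 → 1 → 1.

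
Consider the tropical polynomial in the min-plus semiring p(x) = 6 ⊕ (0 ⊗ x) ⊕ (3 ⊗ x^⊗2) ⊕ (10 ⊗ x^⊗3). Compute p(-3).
p(-3) = -3

A tropical monomial a ⊗ x^⊗i evaluates to a + i · x. Evaluating each term at x = -3:
  Term 0 contributes 6 + 0 · -3 = 6
  Term 1 contributes 0 + 1 · -3 = -3
  Term 2 contributes 3 + 2 · -3 = -3
  Term 3 contributes 10 + 3 · -3 = 1
p(-3) = ⊕ of these = min[6, -3, -3, 1] = -3.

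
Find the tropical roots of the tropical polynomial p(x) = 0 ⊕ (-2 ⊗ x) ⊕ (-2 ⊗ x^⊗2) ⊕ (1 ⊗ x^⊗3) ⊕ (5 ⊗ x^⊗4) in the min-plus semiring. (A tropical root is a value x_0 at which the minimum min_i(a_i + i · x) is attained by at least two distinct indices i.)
Roots: {-4, -3, 0, 2}

Each tropical root is a break point of the lower envelope of the lines y = a_i + i · x (there are 5 lines, with slopes 0, 1, ..., 4). Only the lines that attain the minimum somewhere contribute to roots; other lines are dominated. Here the surviving (envelope) indices are i = 4, i = 3, i = 2, i = 1, i = 0.
Intersections between consecutive envelope lines give the roots: for adjacent envelope indices i < j the intersection is x = (a_i − a_j) / (j − i). Reading off the sorted break points: {-4, -3, 0, 2}.
Verification: at each break x_0, at least two indices attain the minimum of min_i(a_i + i · x_0).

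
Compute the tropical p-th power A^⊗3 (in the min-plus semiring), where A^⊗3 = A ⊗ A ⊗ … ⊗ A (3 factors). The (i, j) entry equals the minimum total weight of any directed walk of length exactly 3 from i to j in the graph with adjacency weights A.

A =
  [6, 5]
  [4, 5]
A^⊗3 =
  [14, 14]
  [13, 14]

Each entry (A^⊗3)_ij equals the minimum over all length-3 walks i = v_0 → v_1 → … → v_3 = j of Σ_t A[v_t][v_{t+1}]. For example, for (i, j) = (0, 1) we minimise over 4 possible intermediate vertex sequences; the minimum is 14, attained along the walk 0 → 1 → 0 → 1.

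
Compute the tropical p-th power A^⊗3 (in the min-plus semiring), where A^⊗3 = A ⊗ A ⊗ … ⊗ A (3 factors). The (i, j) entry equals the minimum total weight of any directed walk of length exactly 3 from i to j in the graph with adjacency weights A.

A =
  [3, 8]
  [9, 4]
A^⊗3 =
  [9, 14]
  [15, 12]

Each entry (A^⊗3)_ij equals the minimum over all length-3 walks i = v_0 → v_1 → … → v_3 = j of Σ_t A[v_t][v_{t+1}]. For example, for (i, j) = (0, 1) we minimise over 4 possible intermediate vertex sequences; the minimum is 14, attained along the walk 0 → 0 → 0 → 1.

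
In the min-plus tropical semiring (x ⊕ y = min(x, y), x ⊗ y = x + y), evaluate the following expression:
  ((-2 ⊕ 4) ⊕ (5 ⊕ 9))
((-2 ⊕ 4) ⊕ (5 ⊕ 9)) = -2

Expand innermost to outermost. Recall ⊕ takes the minimum of its arguments and ⊗ takes their sum. Working out the expression ((-2 ⊕ 4) ⊕ (5 ⊕ 9)) gives -2.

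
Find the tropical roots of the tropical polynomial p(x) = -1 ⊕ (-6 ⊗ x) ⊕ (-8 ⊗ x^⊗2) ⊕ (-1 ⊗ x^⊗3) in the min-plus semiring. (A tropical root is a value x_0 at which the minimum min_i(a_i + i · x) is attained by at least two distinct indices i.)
Roots: {-7, 2, 5}

Each tropical root is a break point of the lower envelope of the lines y = a_i + i · x (there are 4 lines, with slopes 0, 1, ..., 3). Only the lines that attain the minimum somewhere contribute to roots; other lines are dominated. Here the surviving (envelope) indices are i = 3, i = 2, i = 1, i = 0.
Intersections between consecutive envelope lines give the roots: for adjacent envelope indices i < j the intersection is x = (a_i − a_j) / (j − i). Reading off the sorted break points: {-7, 2, 5}.
Verification: at each break x_0, at least two indices attain the minimum of min_i(a_i + i · x_0).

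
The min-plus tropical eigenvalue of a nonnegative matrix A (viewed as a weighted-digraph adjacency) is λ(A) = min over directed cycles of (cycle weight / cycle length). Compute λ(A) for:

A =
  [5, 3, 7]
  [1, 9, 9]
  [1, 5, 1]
λ(A) = 1

Enumerate directed cycles and compute their means (weight / length). Sample:
  cycle 0 → 0: weight = 5, length = 1, mean = 5/1 ≈ 5.000
  cycle 1 → 1: weight = 9, length = 1, mean = 9/1 ≈ 9.000
  cycle 2 → 2: weight = 1, length = 1, mean = 1/1 ≈ 1.000
  cycle 0 → 1 → 0: weight = 4, length = 2, mean = 4/2 ≈ 2.000
  cycle 0 → 2 → 0: weight = 8, length = 2, mean = 8/2 ≈ 4.000
  cycle 1 → 0 → 1: weight = 4, length = 2, mean = 4/2 ≈ 2.000
Minimum mean = 1.000, attained e.g. along the cycle 2 → 2 with weight 1 and length 1. So λ(A) = 1/1 = 1.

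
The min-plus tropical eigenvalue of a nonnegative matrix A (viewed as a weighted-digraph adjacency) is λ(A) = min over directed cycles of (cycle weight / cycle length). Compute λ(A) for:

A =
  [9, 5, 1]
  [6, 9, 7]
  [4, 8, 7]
λ(A) = 5/2

Enumerate directed cycles and compute their means (weight / length). Sample:
  cycle 0 → 0: weight = 9, length = 1, mean = 9/1 ≈ 9.000
  cycle 1 → 1: weight = 9, length = 1, mean = 9/1 ≈ 9.000
  cycle 2 → 2: weight = 7, length = 1, mean = 7/1 ≈ 7.000
  cycle 0 → 1 → 0: weight = 11, length = 2, mean = 11/2 ≈ 5.500
  cycle 0 → 2 → 0: weight = 5, length = 2, mean = 5/2 ≈ 2.500
  cycle 1 → 0 → 1: weight = 11, length = 2, mean = 11/2 ≈ 5.500
Minimum mean = 2.500, attained e.g. along the cycle 0 → 2 → 0 with weight 5 and length 2. So λ(A) = 5/2 = 5/2.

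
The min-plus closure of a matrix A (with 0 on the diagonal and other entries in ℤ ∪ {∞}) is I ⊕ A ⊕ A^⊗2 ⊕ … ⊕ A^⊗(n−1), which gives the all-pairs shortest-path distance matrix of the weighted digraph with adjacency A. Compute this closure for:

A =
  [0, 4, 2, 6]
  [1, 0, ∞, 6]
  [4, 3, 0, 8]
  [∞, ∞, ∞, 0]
Closure =
  [0, 4, 2, 6]
  [1, 0, 3, 6]
  [4, 3, 0, 8]
  [∞, ∞, ∞, 0]

This is the Floyd-Warshall all-pairs shortest-path computation. For each intermediate vertex k = 0, 1, …, 3, update dist[i][j] ← min(dist[i][j], dist[i][k] + dist[k][j]). The final matrix gives, for each (i, j), the minimum total weight of any directed path from i to j (possibly empty when i = j).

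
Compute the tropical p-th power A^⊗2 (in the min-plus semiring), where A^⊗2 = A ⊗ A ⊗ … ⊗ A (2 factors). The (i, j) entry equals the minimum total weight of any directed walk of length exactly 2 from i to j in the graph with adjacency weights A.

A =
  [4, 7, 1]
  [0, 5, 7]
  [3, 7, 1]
A^⊗2 =
  [4, 8, 2]
  [4, 7, 1]
  [4, 8, 2]

Each entry (A^⊗2)_ij equals the minimum over all length-2 walks i = v_0 → v_1 → … → v_2 = j of Σ_t A[v_t][v_{t+1}]. For example, for (i, j) = (0, 2) we minimise over 3 possible intermediate vertex sequences; the minimum is 2, attained along the walk 0 → 2 → 2.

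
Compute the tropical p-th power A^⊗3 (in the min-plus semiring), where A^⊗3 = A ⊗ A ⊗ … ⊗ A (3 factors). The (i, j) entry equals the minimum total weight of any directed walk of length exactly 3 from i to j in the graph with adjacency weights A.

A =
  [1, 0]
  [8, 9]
A^⊗3 =
  [3, 2]
  [10, 9]

Each entry (A^⊗3)_ij equals the minimum over all length-3 walks i = v_0 → v_1 → … → v_3 = j of Σ_t A[v_t][v_{t+1}]. For example, for (i, j) = (0, 1) we minimise over 4 possible intermediate vertex sequences; the minimum is 2, attained along the walk 0 → 0 → 0 → 1.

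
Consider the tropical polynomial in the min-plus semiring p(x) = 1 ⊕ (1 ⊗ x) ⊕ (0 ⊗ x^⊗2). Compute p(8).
p(8) = 1

A tropical monomial a ⊗ x^⊗i evaluates to a + i · x. Evaluating each term at x = 8:
  Term 0 contributes 1 + 0 · 8 = 1
  Term 1 contributes 1 + 1 · 8 = 9
  Term 2 contributes 0 + 2 · 8 = 16
p(8) = ⊕ of these = min[1, 9, 16] = 1.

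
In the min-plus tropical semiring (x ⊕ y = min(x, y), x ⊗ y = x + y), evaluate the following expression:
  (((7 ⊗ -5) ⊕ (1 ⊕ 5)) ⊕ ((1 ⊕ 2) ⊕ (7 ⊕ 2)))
(((7 ⊗ -5) ⊕ (1 ⊕ 5)) ⊕ ((1 ⊕ 2) ⊕ (7 ⊕ 2))) = 1

Expand innermost to outermost. Recall ⊕ takes the minimum of its arguments and ⊗ takes their sum. Working out the expression (((7 ⊗ -5) ⊕ (1 ⊕ 5)) ⊕ ((1 ⊕ 2) ⊕ (7 ⊕ 2))) gives 1.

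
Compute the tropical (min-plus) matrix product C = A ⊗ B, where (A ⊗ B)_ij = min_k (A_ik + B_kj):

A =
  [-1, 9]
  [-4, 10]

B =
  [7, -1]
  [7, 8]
A ⊗ B =
  [6, -2]
  [3, -5]

Apply the min-plus product entry-by-entry:
  C[0][0] = min over k of (A[0][0] + B[0][0] = -1 + 7 = 6, A[0][1] + B[1][0] = 9 + 7 = 16) = 6 (attained at k = 0)
  C[0][1] = min over k of (A[0][0] + B[0][1] = -1 + -1 = -2, A[0][1] + B[1][1] = 9 + 8 = 17) = -2 (attained at k = 0)
  C[1][0] = min over k of (A[1][0] + B[0][0] = -4 + 7 = 3, A[1][1] + B[1][0] = 10 + 7 = 17) = 3 (attained at k = 0)
  C[1][1] = min over k of (A[1][0] + B[0][1] = -4 + -1 = -5, A[1][1] + B[1][1] = 10 + 8 = 18) = -5 (attained at k = 0)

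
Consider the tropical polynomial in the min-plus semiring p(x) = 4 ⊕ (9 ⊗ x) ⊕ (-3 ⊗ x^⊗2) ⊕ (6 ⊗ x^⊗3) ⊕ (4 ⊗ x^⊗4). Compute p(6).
p(6) = 4

A tropical monomial a ⊗ x^⊗i evaluates to a + i · x. Evaluating each term at x = 6:
  Term 0 contributes 4 + 0 · 6 = 4
  Term 1 contributes 9 + 1 · 6 = 15
  Term 2 contributes -3 + 2 · 6 = 9
  Term 3 contributes 6 + 3 · 6 = 24
  Term 4 contributes 4 + 4 · 6 = 28
p(6) = ⊕ of these = min[4, 15, 9, 24, 28] = 4.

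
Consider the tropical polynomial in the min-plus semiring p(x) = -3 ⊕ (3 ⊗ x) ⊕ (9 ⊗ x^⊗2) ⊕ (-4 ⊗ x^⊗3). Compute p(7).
p(7) = -3

A tropical monomial a ⊗ x^⊗i evaluates to a + i · x. Evaluating each term at x = 7:
  Term 0 contributes -3 + 0 · 7 = -3
  Term 1 contributes 3 + 1 · 7 = 10
  Term 2 contributes 9 + 2 · 7 = 23
  Term 3 contributes -4 + 3 · 7 = 17
p(7) = ⊕ of these = min[-3, 10, 23, 17] = -3.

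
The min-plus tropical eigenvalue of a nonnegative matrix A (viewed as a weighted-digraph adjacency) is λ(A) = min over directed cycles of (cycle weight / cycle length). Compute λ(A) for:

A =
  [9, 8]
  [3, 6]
λ(A) = 11/2

Enumerate directed cycles and compute their means (weight / length). Sample:
  cycle 0 → 0: weight = 9, length = 1, mean = 9/1 ≈ 9.000
  cycle 1 → 1: weight = 6, length = 1, mean = 6/1 ≈ 6.000
  cycle 0 → 1 → 0: weight = 11, length = 2, mean = 11/2 ≈ 5.500
  cycle 1 → 0 → 1: weight = 11, length = 2, mean = 11/2 ≈ 5.500
Minimum mean = 5.500, attained e.g. along the cycle 0 → 1 → 0 with weight 11 and length 2. So λ(A) = 11/2 = 11/2.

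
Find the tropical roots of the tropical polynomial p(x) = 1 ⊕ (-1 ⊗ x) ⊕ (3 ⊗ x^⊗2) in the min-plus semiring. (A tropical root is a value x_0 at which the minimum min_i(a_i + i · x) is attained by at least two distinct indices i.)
Roots: {-4, 2}

Each tropical root is a break point of the lower envelope of the lines y = a_i + i · x (there are 3 lines, with slopes 0, 1, ..., 2). Only the lines that attain the minimum somewhere contribute to roots; other lines are dominated. Here the surviving (envelope) indices are i = 2, i = 1, i = 0.
Intersections between consecutive envelope lines give the roots: for adjacent envelope indices i < j the intersection is x = (a_i − a_j) / (j − i). Reading off the sorted break points: {-4, 2}.
Verification: at each break x_0, at least two indices attain the minimum of min_i(a_i + i · x_0).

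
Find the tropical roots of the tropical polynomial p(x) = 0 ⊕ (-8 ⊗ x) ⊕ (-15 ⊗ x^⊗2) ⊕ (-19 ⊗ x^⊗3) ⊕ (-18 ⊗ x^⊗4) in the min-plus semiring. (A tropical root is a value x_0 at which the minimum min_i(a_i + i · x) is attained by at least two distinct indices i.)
Roots: {-1, 4, 7, 8}

Each tropical root is a break point of the lower envelope of the lines y = a_i + i · x (there are 5 lines, with slopes 0, 1, ..., 4). Only the lines that attain the minimum somewhere contribute to roots; other lines are dominated. Here the surviving (envelope) indices are i = 4, i = 3, i = 2, i = 1, i = 0.
Intersections between consecutive envelope lines give the roots: for adjacent envelope indices i < j the intersection is x = (a_i − a_j) / (j − i). Reading off the sorted break points: {-1, 4, 7, 8}.
Verification: at each break x_0, at least two indices attain the minimum of min_i(a_i + i · x_0).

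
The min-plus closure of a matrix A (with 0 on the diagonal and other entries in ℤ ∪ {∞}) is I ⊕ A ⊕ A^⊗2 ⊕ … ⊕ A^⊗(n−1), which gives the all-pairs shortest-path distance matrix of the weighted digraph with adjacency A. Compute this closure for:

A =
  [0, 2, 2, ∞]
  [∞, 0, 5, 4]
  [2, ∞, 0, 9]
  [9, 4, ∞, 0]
Closure =
  [0, 2, 2, 6]
  [7, 0, 5, 4]
  [2, 4, 0, 8]
  [9, 4, 9, 0]

This is the Floyd-Warshall all-pairs shortest-path computation. For each intermediate vertex k = 0, 1, …, 3, update dist[i][j] ← min(dist[i][j], dist[i][k] + dist[k][j]). The final matrix gives, for each (i, j), the minimum total weight of any directed path from i to j (possibly empty when i = j).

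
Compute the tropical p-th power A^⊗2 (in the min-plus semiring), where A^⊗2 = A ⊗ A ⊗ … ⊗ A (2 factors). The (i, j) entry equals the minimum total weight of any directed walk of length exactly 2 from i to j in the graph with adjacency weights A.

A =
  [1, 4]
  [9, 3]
A^⊗2 =
  [2, 5]
  [10, 6]

Each entry (A^⊗2)_ij equals the minimum over all length-2 walks i = v_0 → v_1 → … → v_2 = j of Σ_t A[v_t][v_{t+1}]. For example, for (i, j) = (0, 1) we minimise over 2 possible intermediate vertex sequences; the minimum is 5, attained along the walk 0 → 0 → 1.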